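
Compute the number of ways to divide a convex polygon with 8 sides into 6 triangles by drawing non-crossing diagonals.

132

A convex 8-gon is triangulated into 6 triangles, and the number of such triangulations is the Catalan number C_{8−2} = C_6.
C_6 = C(12,6)/7 = 924/7 = 132.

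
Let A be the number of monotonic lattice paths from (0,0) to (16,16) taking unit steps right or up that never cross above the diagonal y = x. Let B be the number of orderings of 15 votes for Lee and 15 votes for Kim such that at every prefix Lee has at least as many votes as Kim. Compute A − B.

25662825

Monotone paths in an n×n grid that stay weakly below the diagonal are counted by C_n; here n = 16. So A = C_16 = 35357670.
Ballot sequences with n votes each where one side never trails are Dyck words, counted by C_n; here n = 15. So B = C_15 = 9694845.
A − B = 35357670 − 9694845 = 25662825.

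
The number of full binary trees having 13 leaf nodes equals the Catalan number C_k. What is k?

Full binary trees with 13 leaves have 13−1 = 12 internal nodes, so there are C_12 of them.

12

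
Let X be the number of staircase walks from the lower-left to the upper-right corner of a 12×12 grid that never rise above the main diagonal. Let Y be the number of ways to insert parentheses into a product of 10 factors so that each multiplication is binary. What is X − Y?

203150

Sub-diagonal monotone paths from (0,0) to (12,12) biject with Dyck paths of semilength 12, giving C_12. So X = C_12 = 208012.
Parenthesizations of m factors correspond to full binary trees with m leaves, counted by C_{m−1}; m = 10 gives C_9. So Y = C_9 = 4862.
X − Y = 208012 − 4862 = 203150.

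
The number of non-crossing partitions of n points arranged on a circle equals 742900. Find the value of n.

13

Non-crossing partitions of [n] are counted by C_n, and C_13 = 742900.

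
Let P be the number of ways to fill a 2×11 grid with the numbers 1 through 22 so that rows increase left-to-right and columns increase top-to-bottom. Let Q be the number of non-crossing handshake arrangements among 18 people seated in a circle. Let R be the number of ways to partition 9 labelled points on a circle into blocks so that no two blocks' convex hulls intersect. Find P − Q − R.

49062

Standard Young tableaux of shape 2×n are counted by C_n; here n = 11. So P = C_11 = 58786.
Non-crossing handshake pairings of 2n people are counted by C_n; 18 people gives n = 9. So Q = C_9 = 4862.
The non-crossing partitions of [9] form a lattice of size C_9. So R = C_9 = 4862.
P − Q − R = 58786 − 4862 − 4862 = 49062.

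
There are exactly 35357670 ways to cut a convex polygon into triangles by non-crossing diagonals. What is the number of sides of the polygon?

Triangulations of a convex m-gon are counted by C_{m−2}, and C_16 = 35357670.
So m − 2 = 16, giving m = 18 sides.

18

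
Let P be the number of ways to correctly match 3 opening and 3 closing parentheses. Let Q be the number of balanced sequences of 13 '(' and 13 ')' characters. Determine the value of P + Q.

With 3 pairs the number of balanced bracket strings is the Catalan number C_3. So P = C_3 = 5.
A balanced arrangement of 13 bracket pairs is a Dyck word of semilength 13, so the count is C_13. So Q = C_13 = 742900.
P + Q = 5 + 742900 = 742905.

742905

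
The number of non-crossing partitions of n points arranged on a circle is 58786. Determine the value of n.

11

Non-crossing partitions of [n] are counted by C_n; 58786 = C_11.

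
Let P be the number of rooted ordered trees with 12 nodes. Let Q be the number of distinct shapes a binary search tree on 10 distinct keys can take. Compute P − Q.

41990

A rooted plane tree on 12 nodes has 11 edges, and such trees are counted by C_11. So P = C_11 = 58786.
There are C_n binary search tree shapes on n keys; with n = 10 that is C_10. So Q = C_10 = 16796.
P − Q = 58786 − 16796 = 41990.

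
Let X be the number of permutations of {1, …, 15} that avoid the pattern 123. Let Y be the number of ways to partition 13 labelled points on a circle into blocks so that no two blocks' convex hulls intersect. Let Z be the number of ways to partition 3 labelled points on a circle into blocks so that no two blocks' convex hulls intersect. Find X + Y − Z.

10437740

Permutations of [n] avoiding any single length-3 pattern are counted by C_n; here n = 15. So X = C_15 = 9694845.
The non-crossing partitions of [13] form a lattice of size C_13. So Y = C_13 = 742900.
The non-crossing partitions of [3] form a lattice of size C_3. So Z = C_3 = 5.
X + Y − Z = 9694845 + 742900 − 5 = 10437740.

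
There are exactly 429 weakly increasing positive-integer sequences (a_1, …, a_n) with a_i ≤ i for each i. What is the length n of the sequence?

7

Such sub-staircase sequences of length n are counted by C_n, and C_7 = 429.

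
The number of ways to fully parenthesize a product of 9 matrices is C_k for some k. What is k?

8

Bracketing 9 factors into binary products is counted by C_{9−1} = C_8.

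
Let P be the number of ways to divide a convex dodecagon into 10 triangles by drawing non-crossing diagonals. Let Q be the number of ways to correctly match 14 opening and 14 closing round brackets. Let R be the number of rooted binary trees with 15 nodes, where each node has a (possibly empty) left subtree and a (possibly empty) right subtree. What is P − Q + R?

7037201

A convex 12-gon is triangulated into 10 triangles, and the number of such triangulations is the Catalan number C_{12−2} = C_10. So P = C_10 = 16796.
With 14 pairs the number of balanced bracket strings is the Catalan number C_14. So Q = C_14 = 2674440.
Rooted binary trees with 15 nodes (each child slot possibly empty) number C_15. So R = C_15 = 9694845.
P − Q + R = 16796 − 2674440 + 9694845 = 7037201.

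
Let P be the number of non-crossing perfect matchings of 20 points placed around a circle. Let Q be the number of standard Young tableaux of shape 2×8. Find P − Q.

Pairing 20 circle points by 10 non-crossing chords gives C_10 matchings. So P = C_10 = 16796.
Standard Young tableaux of shape 2×n are counted by C_n; here n = 8. So Q = C_8 = 1430.
P − Q = 16796 − 1430 = 15366.

15366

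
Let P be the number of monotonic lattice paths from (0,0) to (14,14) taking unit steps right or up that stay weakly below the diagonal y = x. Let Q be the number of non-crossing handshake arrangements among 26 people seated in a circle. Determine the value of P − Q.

1931540

Sub-diagonal monotone paths from (0,0) to (14,14) biject with Dyck paths of semilength 14, giving C_14. So P = C_14 = 2674440.
With 26 = 2·13 people, non-crossing handshake pairings are non-crossing perfect matchings on a circle, counted by C_13. So Q = C_13 = 742900.
P − Q = 2674440 − 742900 = 1931540.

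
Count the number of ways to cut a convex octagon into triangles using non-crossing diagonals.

A convex 8-gon is triangulated into 6 triangles, and the number of such triangulations is the Catalan number C_{8−2} = C_6.
C_6 = 132.

132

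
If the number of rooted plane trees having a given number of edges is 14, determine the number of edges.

Rooted ordered trees with n edges are counted by C_n; 14 = C_4.

4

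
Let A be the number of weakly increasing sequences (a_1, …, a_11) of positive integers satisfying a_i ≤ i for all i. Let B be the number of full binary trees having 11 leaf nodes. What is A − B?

Weakly increasing sequences with a_i ≤ i biject with Dyck paths of semilength 11, so there are C_11. So A = C_11 = 58786.
Full binary trees with 11 leaves have 11−1 = 10 internal nodes, so there are C_10 of them. So B = C_10 = 16796.
A − B = 58786 − 16796 = 41990.

41990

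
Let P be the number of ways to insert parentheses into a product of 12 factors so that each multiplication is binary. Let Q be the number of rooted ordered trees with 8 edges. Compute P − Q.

57356

Bracketing 12 factors into binary products is counted by C_{12−1} = C_11. So P = C_11 = 58786.
A rooted plane tree with 8 edges has 9 nodes, and the count is C_8. So Q = C_8 = 1430.
P − Q = 58786 − 1430 = 57356.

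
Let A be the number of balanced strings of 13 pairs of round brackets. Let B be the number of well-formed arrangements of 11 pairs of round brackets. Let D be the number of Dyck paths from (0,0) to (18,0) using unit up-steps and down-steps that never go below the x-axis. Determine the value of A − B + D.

With 13 pairs the number of balanced bracket strings is the Catalan number C_13. So A = C_13 = 742900.
A balanced arrangement of 11 bracket pairs is a Dyck word of semilength 11, so the count is C_11. So B = C_11 = 58786.
Paths of 9 up- and 9 down-steps that never dip below the axis are Dyck paths; their count is C_9. So D = C_9 = 4862.
A − B + D = 742900 − 58786 + 4862 = 688976.

688976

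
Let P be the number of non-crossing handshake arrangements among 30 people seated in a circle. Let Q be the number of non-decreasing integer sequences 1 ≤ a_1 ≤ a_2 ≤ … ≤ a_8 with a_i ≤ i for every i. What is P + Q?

With 30 = 2·15 people, non-crossing handshake pairings are non-crossing perfect matchings on a circle, counted by C_15. So P = C_15 = 9694845.
Such sub-staircase sequences of length n are counted by C_n; here n = 8. So Q = C_8 = 1430.
P + Q = 9694845 + 1430 = 9696275.

9696275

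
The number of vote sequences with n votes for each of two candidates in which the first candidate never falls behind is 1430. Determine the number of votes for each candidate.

Such ballot sequences with n votes each are counted by C_n; 1430 = C_8.

8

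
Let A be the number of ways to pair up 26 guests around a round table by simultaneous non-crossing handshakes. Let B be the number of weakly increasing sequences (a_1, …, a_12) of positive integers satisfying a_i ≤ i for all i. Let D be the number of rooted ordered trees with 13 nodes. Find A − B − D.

326876

Non-crossing handshake pairings of 2n people are counted by C_n; 26 people gives n = 13. So A = C_13 = 742900.
Weakly increasing sequences with a_i ≤ i biject with Dyck paths of semilength 12, so there are C_12. So B = C_12 = 208012.
Rooted ordered (plane) trees on m nodes have m−1 edges and are counted by C_{m−1}; m = 13 gives C_12. So D = C_12 = 208012.
A − B − D = 742900 − 208012 − 208012 = 326876.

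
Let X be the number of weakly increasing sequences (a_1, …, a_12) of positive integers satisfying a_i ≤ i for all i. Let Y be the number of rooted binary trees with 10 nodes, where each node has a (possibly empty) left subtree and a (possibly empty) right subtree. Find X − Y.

Such sub-staircase sequences of length n are counted by C_n; here n = 12. So X = C_12 = 208012.
Binary trees (left/right distinguished) on n nodes are counted by C_n; here n = 10. So Y = C_10 = 16796.
X − Y = 208012 − 16796 = 191216.

191216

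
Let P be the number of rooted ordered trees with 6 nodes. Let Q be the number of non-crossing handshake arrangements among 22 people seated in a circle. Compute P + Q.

Rooted ordered (plane) trees on m nodes have m−1 edges and are counted by C_{m−1}; m = 6 gives C_5. So P = C_5 = 42.
Non-crossing handshake pairings of 2n people are counted by C_n; 22 people gives n = 11. So Q = C_11 = 58786.
P + Q = 42 + 58786 = 58828.

58828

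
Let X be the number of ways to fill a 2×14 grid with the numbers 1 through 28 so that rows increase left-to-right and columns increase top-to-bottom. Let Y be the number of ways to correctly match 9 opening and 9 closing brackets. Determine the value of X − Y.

2669578

By the hook-length formula (or a Dyck-path bijection), SYT of shape 2×14 number C_14. So X = C_14 = 2674440.
With 9 pairs the number of balanced bracket strings is the Catalan number C_9. So Y = C_9 = 4862.
X − Y = 2674440 − 4862 = 2669578.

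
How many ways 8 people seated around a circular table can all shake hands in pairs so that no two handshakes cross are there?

14

Non-crossing handshake pairings of 2n people are counted by C_n; 8 people gives n = 4.
C_4 = C(8,4)/5 = 70/5 = 14.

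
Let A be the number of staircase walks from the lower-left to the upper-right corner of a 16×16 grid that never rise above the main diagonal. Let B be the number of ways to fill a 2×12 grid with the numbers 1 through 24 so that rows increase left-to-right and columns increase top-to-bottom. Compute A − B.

35149658

Monotone paths in an n×n grid that stay weakly below the diagonal are counted by C_n; here n = 16. So A = C_16 = 35357670.
By the hook-length formula (or a Dyck-path bijection), SYT of shape 2×12 number C_12. So B = C_12 = 208012.
A − B = 35357670 − 208012 = 35149658.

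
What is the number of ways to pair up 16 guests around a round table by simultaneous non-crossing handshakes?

1430

With 16 = 2·8 people, non-crossing handshake pairings are non-crossing perfect matchings on a circle, counted by C_8.
C_8 = C_7 · 2(2·7+1)/(7+2) = 429 · 30/9 = 1430.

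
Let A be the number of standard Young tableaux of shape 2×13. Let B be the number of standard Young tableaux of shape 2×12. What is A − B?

534888

By the hook-length formula (or a Dyck-path bijection), SYT of shape 2×13 number C_13. So A = C_13 = 742900.
By the hook-length formula (or a Dyck-path bijection), SYT of shape 2×12 number C_12. So B = C_12 = 208012.
A − B = 742900 − 208012 = 534888.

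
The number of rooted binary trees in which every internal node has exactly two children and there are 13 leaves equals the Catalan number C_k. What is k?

12

Full binary trees with 13 leaves have 13−1 = 12 internal nodes, so there are C_12 of them.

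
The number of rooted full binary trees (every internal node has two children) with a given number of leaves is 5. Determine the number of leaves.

4

Full binary trees with L leaves are counted by C_{L−1}, and C_3 = 5.
So the index is 3, and the number of leaves is 3 + 1 = 4.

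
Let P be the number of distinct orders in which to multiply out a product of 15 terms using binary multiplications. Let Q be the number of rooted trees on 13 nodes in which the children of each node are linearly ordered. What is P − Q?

2466428

Ways to associate a product of 15 factors correspond to binary trees on 15 leaves, so the count is C_14. So P = C_14 = 2674440.
A rooted plane tree on 13 nodes has 12 edges, and such trees are counted by C_12. So Q = C_12 = 208012.
P − Q = 2674440 − 208012 = 2466428.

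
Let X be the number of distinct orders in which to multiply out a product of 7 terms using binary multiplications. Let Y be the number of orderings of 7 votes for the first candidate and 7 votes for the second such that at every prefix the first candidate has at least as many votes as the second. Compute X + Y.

Ways to associate a product of 7 factors correspond to binary trees on 7 leaves, so the count is C_6. So X = C_6 = 132.
Ballot sequences with n votes each where one side never trails are Dyck words, counted by C_n; here n = 7. So Y = C_7 = 429.
X + Y = 132 + 429 = 561.

561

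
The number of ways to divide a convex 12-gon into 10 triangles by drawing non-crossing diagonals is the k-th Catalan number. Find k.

10

The number of triangulations of a 12-gon is the Catalan number C_10 (index = sides − 2).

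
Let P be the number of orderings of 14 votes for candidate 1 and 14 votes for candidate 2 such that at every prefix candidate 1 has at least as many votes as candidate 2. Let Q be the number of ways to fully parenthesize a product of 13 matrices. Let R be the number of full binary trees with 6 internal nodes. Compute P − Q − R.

Ballot sequences with n votes each where one side never trails are Dyck words, counted by C_n; here n = 14. So P = C_14 = 2674440.
Bracketing 13 factors into binary products is counted by C_{13−1} = C_12. So Q = C_12 = 208012.
Full binary trees with n internal nodes are counted by C_n; here n = 6. So R = C_6 = 132.
P − Q − R = 2674440 − 208012 − 132 = 2466296.

2466296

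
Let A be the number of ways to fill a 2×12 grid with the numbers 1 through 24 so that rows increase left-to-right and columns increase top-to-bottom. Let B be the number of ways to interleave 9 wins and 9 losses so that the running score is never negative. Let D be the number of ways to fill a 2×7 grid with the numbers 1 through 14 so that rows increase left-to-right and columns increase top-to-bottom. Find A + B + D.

Standard Young tableaux of shape 2×n are counted by C_n; here n = 12. So A = C_12 = 208012.
Ballot sequences with n votes each where one side never trails are Dyck words, counted by C_n; here n = 9. So B = C_9 = 4862.
Standard Young tableaux of shape 2×n are counted by C_n; here n = 7. So D = C_7 = 429.
A + B + D = 208012 + 4862 + 429 = 213303.

213303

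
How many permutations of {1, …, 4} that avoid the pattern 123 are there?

Permutations of [n] avoiding any single length-3 pattern are counted by C_n; here n = 4.
C_4 = C(8,4)/5 = 70/5 = 14.

14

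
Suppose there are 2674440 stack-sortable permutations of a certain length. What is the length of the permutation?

Stack-sortable permutations of [n] are counted by C_n; 2674440 = C_14.

14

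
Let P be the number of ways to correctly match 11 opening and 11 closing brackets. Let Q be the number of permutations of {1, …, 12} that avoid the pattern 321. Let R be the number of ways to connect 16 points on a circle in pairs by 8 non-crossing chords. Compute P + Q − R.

265368

A balanced arrangement of 11 bracket pairs is a Dyck word of semilength 11, so the count is C_11. So P = C_11 = 58786.
For any fixed pattern of length 3, the pattern-avoiding permutations of [12] number C_12. So Q = C_12 = 208012.
Non-crossing perfect matchings of 2n points on a circle are counted by C_n; with 16 points, n = 8. So R = C_8 = 1430.
P + Q − R = 58786 + 208012 − 1430 = 265368.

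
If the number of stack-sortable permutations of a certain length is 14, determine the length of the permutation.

Stack-sortable permutations of [n] are counted by C_n. Since C_4 = 14, the index is 4.

4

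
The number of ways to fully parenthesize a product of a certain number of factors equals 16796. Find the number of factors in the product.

11

Parenthesizations of m factors are counted by C_{m−1}. Since C_10 = 16796, the index is 10.
So the index is 10, and the number of factors is 10 + 1 = 11.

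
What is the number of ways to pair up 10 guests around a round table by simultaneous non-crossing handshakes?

Non-crossing handshake pairings of 2n people are counted by C_n; 10 people gives n = 5.
C_5 = C_4 · 2(2·4+1)/(4+2) = 14 · 18/6 = 42.

42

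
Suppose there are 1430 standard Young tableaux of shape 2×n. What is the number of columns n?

Standard Young tableaux of shape 2×n are counted by C_n, and C_8 = 1430.

8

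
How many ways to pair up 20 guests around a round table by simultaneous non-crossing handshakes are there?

With 20 = 2·10 people, non-crossing handshake pairings are non-crossing perfect matchings on a circle, counted by C_10.
C_10 = C_9 · 2(2·9+1)/(9+2) = 4862 · 38/11 = 16796.

16796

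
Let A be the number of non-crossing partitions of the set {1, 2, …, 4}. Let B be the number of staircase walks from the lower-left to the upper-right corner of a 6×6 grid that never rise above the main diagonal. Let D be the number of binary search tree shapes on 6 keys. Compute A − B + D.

Non-crossing partitions of an n-element set are counted by C_n; here n = 4. So A = C_4 = 14.
Monotone paths in an n×n grid that stay weakly below the diagonal are counted by C_n; here n = 6. So B = C_6 = 132.
Binary trees (left/right distinguished) on n nodes are counted by C_n; here n = 6. So D = C_6 = 132.
A − B + D = 14 − 132 + 132 = 14.

14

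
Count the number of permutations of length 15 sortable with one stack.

9694845

By Knuth's characterisation, the stack-sortable permutations of length 15 are the 231-avoiders, numbering C_15.
C_15 = C(30,15)/16 = 155117520/16 = 9694845.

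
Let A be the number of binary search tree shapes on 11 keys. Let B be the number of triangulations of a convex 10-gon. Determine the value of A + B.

There are C_n binary search tree shapes on n keys; with n = 11 that is C_11. So A = C_11 = 58786.
The number of triangulations of a 10-gon is the Catalan number C_8 (index = sides − 2). So B = C_8 = 1430.
A + B = 58786 + 1430 = 60216.

60216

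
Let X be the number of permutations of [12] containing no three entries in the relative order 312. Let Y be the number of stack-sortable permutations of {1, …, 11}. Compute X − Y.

149226

For any fixed pattern of length 3, the pattern-avoiding permutations of [12] number C_12. So X = C_12 = 208012.
By Knuth's characterisation, the stack-sortable permutations of length 11 are the 231-avoiders, numbering C_11. So Y = C_11 = 58786.
X − Y = 208012 − 58786 = 149226.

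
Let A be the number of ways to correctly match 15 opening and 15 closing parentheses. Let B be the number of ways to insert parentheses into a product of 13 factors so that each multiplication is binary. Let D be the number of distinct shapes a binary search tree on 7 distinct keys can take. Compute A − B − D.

9486404

Balanced strings of n pairs of brackets are counted by C_n; here n = 15. So A = C_15 = 9694845.
Bracketing 13 factors into binary products is counted by C_{13−1} = C_12. So B = C_12 = 208012.
Rooted binary trees with 7 nodes (each child slot possibly empty) number C_7. So D = C_7 = 429.
A − B − D = 9694845 − 208012 − 429 = 9486404.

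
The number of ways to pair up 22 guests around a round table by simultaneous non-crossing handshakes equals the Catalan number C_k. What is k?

11

Non-crossing handshake pairings of 2n people are counted by C_n; 22 people gives n = 11.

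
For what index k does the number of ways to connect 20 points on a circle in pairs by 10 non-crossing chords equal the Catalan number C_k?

10

Non-crossing perfect matchings of 2n points on a circle are counted by C_n; with 20 points, n = 10.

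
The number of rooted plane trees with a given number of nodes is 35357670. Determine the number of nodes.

Rooted ordered trees on m nodes are counted by C_{m−1}; 35357670 = C_16.
So the index is 16, and the number of nodes is 16 + 1 = 17.

17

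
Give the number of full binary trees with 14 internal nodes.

2674440

The number of full binary trees on 14 internal nodes is the Catalan number C_14.
C_14 = C(28,14)/15 = 40116600/15 = 2674440.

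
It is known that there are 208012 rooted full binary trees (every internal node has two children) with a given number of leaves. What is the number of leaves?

Full binary trees with L leaves are counted by C_{L−1}. The Catalan number equal to 208012 is C_12.
So the index is 12, and the number of leaves is 12 + 1 = 13.

13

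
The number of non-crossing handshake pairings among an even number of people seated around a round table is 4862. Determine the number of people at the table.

18

Non-crossing handshake pairings of 2n people are counted by C_n. Since C_9 = 4862, the index is 9.
So n = 9, and there are 2n = 18 people.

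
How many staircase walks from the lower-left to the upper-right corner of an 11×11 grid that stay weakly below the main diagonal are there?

Sub-diagonal monotone paths from (0,0) to (11,11) biject with Dyck paths of semilength 11, giving C_11.
C_11 = C_10 · 2(2·10+1)/(10+2) = 16796 · 42/12 = 58786.

58786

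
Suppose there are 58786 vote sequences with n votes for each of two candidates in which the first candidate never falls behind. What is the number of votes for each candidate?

Such ballot sequences with n votes each are counted by C_n, and C_11 = 58786.

11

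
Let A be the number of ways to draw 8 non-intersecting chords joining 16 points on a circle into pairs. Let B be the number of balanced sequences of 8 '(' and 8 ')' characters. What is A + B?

2860

Pairing 16 circle points by 8 non-crossing chords gives C_8 matchings. So A = C_8 = 1430.
A balanced arrangement of 8 bracket pairs is a Dyck word of semilength 8, so the count is C_8. So B = C_8 = 1430.
A + B = 1430 + 1430 = 2860.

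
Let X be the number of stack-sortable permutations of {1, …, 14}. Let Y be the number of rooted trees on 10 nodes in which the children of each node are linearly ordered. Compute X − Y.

Stack-sortable permutations are exactly the 231-avoiding ones, counted by C_n; here n = 14. So X = C_14 = 2674440.
Rooted ordered (plane) trees on m nodes have m−1 edges and are counted by C_{m−1}; m = 10 gives C_9. So Y = C_9 = 4862.
X − Y = 2674440 − 4862 = 2669578.

2669578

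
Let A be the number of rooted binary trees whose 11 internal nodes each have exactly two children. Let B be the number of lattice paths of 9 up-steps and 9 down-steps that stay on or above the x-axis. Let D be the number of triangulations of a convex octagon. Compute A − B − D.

53792

The number of full binary trees on 11 internal nodes is the Catalan number C_11. So A = C_11 = 58786.
Paths of 9 up- and 9 down-steps that never dip below the axis are Dyck paths; their count is C_9. So B = C_9 = 4862.
Triangulations of a convex m-gon are counted by C_{m−2}; with m = 8 this is C_6. So D = C_6 = 132.
A − B − D = 58786 − 4862 − 132 = 53792.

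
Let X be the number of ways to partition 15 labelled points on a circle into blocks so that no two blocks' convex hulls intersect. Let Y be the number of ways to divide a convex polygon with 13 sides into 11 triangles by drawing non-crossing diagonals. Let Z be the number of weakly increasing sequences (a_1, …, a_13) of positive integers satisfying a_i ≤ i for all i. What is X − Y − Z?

The non-crossing partitions of [15] form a lattice of size C_15. So X = C_15 = 9694845.
The number of triangulations of a 13-gon is the Catalan number C_11 (index = sides − 2). So Y = C_11 = 58786.
Such sub-staircase sequences of length n are counted by C_n; here n = 13. So Z = C_13 = 742900.
X − Y − Z = 9694845 − 58786 − 742900 = 8893159.

8893159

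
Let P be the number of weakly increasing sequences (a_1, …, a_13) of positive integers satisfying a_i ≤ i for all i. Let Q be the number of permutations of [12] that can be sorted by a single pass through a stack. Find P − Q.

Such sub-staircase sequences of length n are counted by C_n; here n = 13. So P = C_13 = 742900.
By Knuth's characterisation, the stack-sortable permutations of length 12 are the 231-avoiders, numbering C_12. So Q = C_12 = 208012.
P − Q = 742900 − 208012 = 534888.

534888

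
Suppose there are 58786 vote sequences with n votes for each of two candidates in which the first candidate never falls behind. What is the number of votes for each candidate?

Such ballot sequences with n votes each are counted by C_n, and C_11 = 58786.

11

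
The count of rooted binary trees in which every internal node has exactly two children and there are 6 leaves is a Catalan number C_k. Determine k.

5

Full binary trees with 6 leaves have 6−1 = 5 internal nodes, so there are C_5 of them.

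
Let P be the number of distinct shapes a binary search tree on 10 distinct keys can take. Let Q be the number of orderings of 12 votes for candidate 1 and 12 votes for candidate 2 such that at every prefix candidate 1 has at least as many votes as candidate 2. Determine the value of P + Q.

There are C_n binary search tree shapes on n keys; with n = 10 that is C_10. So P = C_10 = 16796.
Ballot sequences with n votes each where one side never trails are Dyck words, counted by C_n; here n = 12. So Q = C_12 = 208012.
P + Q = 16796 + 208012 = 224808.

224808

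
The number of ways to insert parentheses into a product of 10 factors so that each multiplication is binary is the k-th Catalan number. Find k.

Ways to associate a product of 10 factors correspond to binary trees on 10 leaves, so the count is C_9.

9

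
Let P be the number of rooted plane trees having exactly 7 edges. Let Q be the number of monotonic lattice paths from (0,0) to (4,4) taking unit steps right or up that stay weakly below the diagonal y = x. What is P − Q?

A rooted plane tree with 7 edges has 8 nodes, and the count is C_7. So P = C_7 = 429.
Sub-diagonal monotone paths from (0,0) to (4,4) biject with Dyck paths of semilength 4, giving C_4. So Q = C_4 = 14.
P − Q = 429 − 14 = 415.

415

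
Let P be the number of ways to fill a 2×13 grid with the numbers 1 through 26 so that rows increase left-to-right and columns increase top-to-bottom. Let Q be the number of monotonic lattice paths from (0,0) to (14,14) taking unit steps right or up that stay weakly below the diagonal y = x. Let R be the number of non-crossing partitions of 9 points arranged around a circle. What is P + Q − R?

By the hook-length formula (or a Dyck-path bijection), SYT of shape 2×13 number C_13. So P = C_13 = 742900.
Sub-diagonal monotone paths from (0,0) to (14,14) biject with Dyck paths of semilength 14, giving C_14. So Q = C_14 = 2674440.
The non-crossing partitions of [9] form a lattice of size C_9. So R = C_9 = 4862.
P + Q − R = 742900 + 2674440 − 4862 = 3412478.

3412478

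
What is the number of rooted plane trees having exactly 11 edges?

Rooted ordered trees with n edges are counted by C_n; here n = 11.
C_11 = C(22,11)/12 = 705432/12 = 58786.

58786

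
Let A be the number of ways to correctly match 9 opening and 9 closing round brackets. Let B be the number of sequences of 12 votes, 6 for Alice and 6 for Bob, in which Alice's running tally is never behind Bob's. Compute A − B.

4730

Balanced strings of n pairs of brackets are counted by C_n; here n = 9. So A = C_9 = 4862.
Ballot sequences with n votes each where one side never trails are Dyck words, counted by C_n; here n = 6. So B = C_6 = 132.
A − B = 4862 − 132 = 4730.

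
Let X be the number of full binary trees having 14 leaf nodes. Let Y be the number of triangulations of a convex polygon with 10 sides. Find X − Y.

741470

Full binary trees with 14 leaves have 14−1 = 13 internal nodes, so there are C_13 of them. So X = C_13 = 742900.
The number of triangulations of a 10-gon is the Catalan number C_8 (index = sides − 2). So Y = C_8 = 1430.
X − Y = 742900 − 1430 = 741470.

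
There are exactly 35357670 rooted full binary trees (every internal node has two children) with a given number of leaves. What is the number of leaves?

17

Full binary trees with L leaves are counted by C_{L−1}, and C_16 = 35357670.
So the index is 16, and the number of leaves is 16 + 1 = 17.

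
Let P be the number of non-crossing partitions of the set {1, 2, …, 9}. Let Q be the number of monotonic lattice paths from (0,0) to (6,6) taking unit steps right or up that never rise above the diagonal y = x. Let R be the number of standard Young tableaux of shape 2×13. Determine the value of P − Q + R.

Non-crossing partitions of an n-element set are counted by C_n; here n = 9. So P = C_9 = 4862.
Sub-diagonal monotone paths from (0,0) to (6,6) biject with Dyck paths of semilength 6, giving C_6. So Q = C_6 = 132.
By the hook-length formula (or a Dyck-path bijection), SYT of shape 2×13 number C_13. So R = C_13 = 742900.
P − Q + R = 4862 − 132 + 742900 = 747630.

747630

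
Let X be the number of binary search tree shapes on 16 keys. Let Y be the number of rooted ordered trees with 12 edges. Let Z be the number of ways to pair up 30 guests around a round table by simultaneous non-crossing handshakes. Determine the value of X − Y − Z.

25454813

Binary trees (left/right distinguished) on n nodes are counted by C_n; here n = 16. So X = C_16 = 35357670.
Rooted ordered trees with n edges are counted by C_n; here n = 12. So Y = C_12 = 208012.
Non-crossing handshake pairings of 2n people are counted by C_n; 30 people gives n = 15. So Z = C_15 = 9694845.
X − Y − Z = 35357670 − 208012 − 9694845 = 25454813.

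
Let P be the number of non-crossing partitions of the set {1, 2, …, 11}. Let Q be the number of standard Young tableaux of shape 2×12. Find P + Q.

266798

Non-crossing partitions of an n-element set are counted by C_n; here n = 11. So P = C_11 = 58786.
By the hook-length formula (or a Dyck-path bijection), SYT of shape 2×12 number C_12. So Q = C_12 = 208012.
P + Q = 58786 + 208012 = 266798.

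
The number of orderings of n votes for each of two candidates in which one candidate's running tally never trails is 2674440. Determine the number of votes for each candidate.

Such ballot sequences with n votes each are counted by C_n. The Catalan number equal to 2674440 is C_14.

14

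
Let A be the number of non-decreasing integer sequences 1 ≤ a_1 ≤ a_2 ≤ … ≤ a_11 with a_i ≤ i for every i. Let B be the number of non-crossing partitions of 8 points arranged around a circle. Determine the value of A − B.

Such sub-staircase sequences of length n are counted by C_n; here n = 11. So A = C_11 = 58786.
Non-crossing partitions of an n-element set are counted by C_n; here n = 8. So B = C_8 = 1430.
A − B = 58786 − 1430 = 57356.

57356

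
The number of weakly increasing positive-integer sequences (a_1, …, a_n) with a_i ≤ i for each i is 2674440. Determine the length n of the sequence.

14

Such sub-staircase sequences of length n are counted by C_n. The Catalan number equal to 2674440 is C_14.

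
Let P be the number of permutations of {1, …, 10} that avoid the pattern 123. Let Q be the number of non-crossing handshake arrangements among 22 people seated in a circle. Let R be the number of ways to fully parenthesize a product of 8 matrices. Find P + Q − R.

75153

Permutations of [n] avoiding any single length-3 pattern are counted by C_n; here n = 10. So P = C_10 = 16796.
Non-crossing handshake pairings of 2n people are counted by C_n; 22 people gives n = 11. So Q = C_11 = 58786.
Parenthesizations of m factors correspond to full binary trees with m leaves, counted by C_{m−1}; m = 8 gives C_7. So R = C_7 = 429.
P + Q − R = 16796 + 58786 − 429 = 75153.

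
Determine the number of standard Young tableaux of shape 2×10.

Standard Young tableaux of shape 2×n are counted by C_n; here n = 10.
C_10 = C(20,10)/11 = 184756/11 = 16796.

16796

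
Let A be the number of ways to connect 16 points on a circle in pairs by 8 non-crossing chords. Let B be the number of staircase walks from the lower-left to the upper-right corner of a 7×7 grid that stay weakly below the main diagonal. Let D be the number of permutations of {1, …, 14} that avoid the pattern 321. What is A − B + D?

Non-crossing perfect matchings of 2n points on a circle are counted by C_n; with 16 points, n = 8. So A = C_8 = 1430.
Monotone paths in an n×n grid that stay weakly below the diagonal are counted by C_n; here n = 7. So B = C_7 = 429.
For any fixed pattern of length 3, the pattern-avoiding permutations of [14] number C_14. So D = C_14 = 2674440.
A − B + D = 1430 − 429 + 2674440 = 2675441.

2675441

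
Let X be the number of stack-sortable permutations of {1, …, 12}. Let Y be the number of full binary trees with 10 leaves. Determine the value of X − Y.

203150

Stack-sortable permutations are exactly the 231-avoiding ones, counted by C_n; here n = 12. So X = C_12 = 208012.
Full binary trees with 10 leaves have 10−1 = 9 internal nodes, so there are C_9 of them. So Y = C_9 = 4862.
X − Y = 208012 − 4862 = 203150.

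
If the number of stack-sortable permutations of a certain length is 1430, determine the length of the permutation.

8

Stack-sortable permutations of [n] are counted by C_n. The Catalan number equal to 1430 is C_8.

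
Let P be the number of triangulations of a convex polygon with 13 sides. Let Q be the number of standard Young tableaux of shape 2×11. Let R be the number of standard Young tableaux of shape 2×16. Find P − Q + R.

35357670

Triangulations of a convex m-gon are counted by C_{m−2}; with m = 13 this is C_11. So P = C_11 = 58786.
By the hook-length formula (or a Dyck-path bijection), SYT of shape 2×11 number C_11. So Q = C_11 = 58786.
By the hook-length formula (or a Dyck-path bijection), SYT of shape 2×16 number C_16. So R = C_16 = 35357670.
P − Q + R = 58786 − 58786 + 35357670 = 35357670.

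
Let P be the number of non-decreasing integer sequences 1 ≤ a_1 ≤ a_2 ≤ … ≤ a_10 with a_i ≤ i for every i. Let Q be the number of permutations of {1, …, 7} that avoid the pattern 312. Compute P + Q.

Weakly increasing sequences with a_i ≤ i biject with Dyck paths of semilength 10, so there are C_10. So P = C_10 = 16796.
Permutations of [n] avoiding any single length-3 pattern are counted by C_n; here n = 7. So Q = C_7 = 429.
P + Q = 16796 + 429 = 17225.

17225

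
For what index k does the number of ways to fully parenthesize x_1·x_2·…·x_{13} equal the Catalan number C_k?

12

Parenthesizations of m factors correspond to full binary trees with m leaves, counted by C_{m−1}; m = 13 gives C_12.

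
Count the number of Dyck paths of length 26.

Dyck paths of semilength n (length 2n) are counted by C_n; here n = 13.
C_13 = C(26,13)/14 = 10400600/14 = 742900.

742900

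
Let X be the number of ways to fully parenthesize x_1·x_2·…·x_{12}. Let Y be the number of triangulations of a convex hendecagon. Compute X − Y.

53924

Bracketing 12 factors into binary products is counted by C_{12−1} = C_11. So X = C_11 = 58786.
The number of triangulations of an 11-gon is the Catalan number C_9 (index = sides − 2). So Y = C_9 = 4862.
X − Y = 58786 − 4862 = 53924.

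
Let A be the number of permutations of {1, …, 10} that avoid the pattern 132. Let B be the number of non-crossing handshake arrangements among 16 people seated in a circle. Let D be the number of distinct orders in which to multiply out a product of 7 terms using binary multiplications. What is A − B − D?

Permutations of [n] avoiding any single length-3 pattern are counted by C_n; here n = 10. So A = C_10 = 16796.
With 16 = 2·8 people, non-crossing handshake pairings are non-crossing perfect matchings on a circle, counted by C_8. So B = C_8 = 1430.
Bracketing 7 factors into binary products is counted by C_{7−1} = C_6. So D = C_6 = 132.
A − B − D = 16796 − 1430 − 132 = 15234.

15234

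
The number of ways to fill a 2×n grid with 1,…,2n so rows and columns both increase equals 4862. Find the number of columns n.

Standard Young tableaux of shape 2×n are counted by C_n, and C_9 = 4862.

9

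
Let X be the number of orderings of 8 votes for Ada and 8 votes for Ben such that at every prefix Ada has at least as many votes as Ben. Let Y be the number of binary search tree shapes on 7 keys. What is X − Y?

Reading a vote for the leader as '(' and for the other as ')' turns such a sequence into a balanced string of 8 pairs, so the count is C_8. So X = C_8 = 1430.
Rooted binary trees with 7 nodes (each child slot possibly empty) number C_7. So Y = C_7 = 429.
X − Y = 1430 − 429 = 1001.

1001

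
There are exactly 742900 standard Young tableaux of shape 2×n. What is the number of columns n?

Standard Young tableaux of shape 2×n are counted by C_n; 742900 = C_13.

13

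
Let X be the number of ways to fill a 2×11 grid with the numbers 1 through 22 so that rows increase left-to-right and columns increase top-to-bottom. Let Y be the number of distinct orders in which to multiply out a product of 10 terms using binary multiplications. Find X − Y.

By the hook-length formula (or a Dyck-path bijection), SYT of shape 2×11 number C_11. So X = C_11 = 58786.
Ways to associate a product of 10 factors correspond to binary trees on 10 leaves, so the count is C_9. So Y = C_9 = 4862.
X − Y = 58786 − 4862 = 53924.

53924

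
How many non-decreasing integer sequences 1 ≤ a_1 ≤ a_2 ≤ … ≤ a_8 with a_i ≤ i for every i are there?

Weakly increasing sequences with a_i ≤ i biject with Dyck paths of semilength 8, so there are C_8.
C_8 = 1430.

1430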